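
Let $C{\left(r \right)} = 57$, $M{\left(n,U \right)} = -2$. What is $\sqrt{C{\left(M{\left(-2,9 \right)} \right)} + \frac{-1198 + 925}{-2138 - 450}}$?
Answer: $\frac{3 \sqrt{10624387}}{1294} \approx 7.5568$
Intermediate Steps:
$\sqrt{C{\left(M{\left(-2,9 \right)} \right)} + \frac{-1198 + 925}{-2138 - 450}} = \sqrt{57 + \frac{-1198 + 925}{-2138 - 450}} = \sqrt{57 - \frac{273}{-2588}} = \sqrt{57 - - \frac{273}{2588}} = \sqrt{57 + \frac{273}{2588}} = \sqrt{\frac{147789}{2588}} = \frac{3 \sqrt{10624387}}{1294}$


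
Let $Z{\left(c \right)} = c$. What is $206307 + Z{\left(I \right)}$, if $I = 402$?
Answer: $206709$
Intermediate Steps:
$206307 + Z{\left(I \right)} = 206307 + 402 = 206709$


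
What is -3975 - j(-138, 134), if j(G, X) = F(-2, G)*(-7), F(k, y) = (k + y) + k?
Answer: -4969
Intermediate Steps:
F(k, y) = y + 2*k
j(G, X) = 28 - 7*G (j(G, X) = (G + 2*(-2))*(-7) = (G - 4)*(-7) = (-4 + G)*(-7) = 28 - 7*G)
-3975 - j(-138, 134) = -3975 - (28 - 7*(-138)) = -3975 - (28 + 966) = -3975 - 1*994 = -3975 - 994 = -4969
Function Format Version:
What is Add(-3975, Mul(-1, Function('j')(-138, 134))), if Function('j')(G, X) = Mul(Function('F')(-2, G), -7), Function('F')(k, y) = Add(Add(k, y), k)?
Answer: -4969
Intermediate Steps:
Function('F')(k, y) = Add(y, Mul(2, k))
Function('j')(G, X) = Add(28, Mul(-7, G)) (Function('j')(G, X) = Mul(Add(G, Mul(2, -2)), -7) = Mul(Add(G, -4), -7) = Mul(Add(-4, G), -7) = Add(28, Mul(-7, G)))
Add(-3975, Mul(-1, Function('j')(-138, 134))) = Add(-3975, Mul(-1, Add(28, Mul(-7, -138)))) = Add(-3975, Mul(-1, Add(28, 966))) = Add(-3975, Mul(-1, 994)) = Add(-3975, -994) = -4969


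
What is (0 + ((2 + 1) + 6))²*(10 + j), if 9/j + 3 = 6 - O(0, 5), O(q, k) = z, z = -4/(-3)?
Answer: 6237/5 ≈ 1247.4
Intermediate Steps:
z = 4/3 (z = -4*(-⅓) = 4/3 ≈ 1.3333)
O(q, k) = 4/3
j = 27/5 (j = 9/(-3 + (6 - 1*4/3)) = 9/(-3 + (6 - 4/3)) = 9/(-3 + 14/3) = 9/(5/3) = 9*(⅗) = 27/5 ≈ 5.4000)
(0 + ((2 + 1) + 6))²*(10 + j) = (0 + ((2 + 1) + 6))²*(10 + 27/5) = (0 + (3 + 6))²*(77/5) = (0 + 9)²*(77/5) = 9²*(77/5) = 81*(77/5) = 6237/5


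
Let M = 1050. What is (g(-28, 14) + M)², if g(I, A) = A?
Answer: 1132096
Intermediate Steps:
(g(-28, 14) + M)² = (14 + 1050)² = 1064² = 1132096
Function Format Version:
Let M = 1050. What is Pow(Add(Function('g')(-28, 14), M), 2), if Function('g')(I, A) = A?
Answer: 1132096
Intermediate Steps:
Pow(Add(Function('g')(-28, 14), M), 2) = Pow(Add(14, 1050), 2) = Pow(1064, 2) = 1132096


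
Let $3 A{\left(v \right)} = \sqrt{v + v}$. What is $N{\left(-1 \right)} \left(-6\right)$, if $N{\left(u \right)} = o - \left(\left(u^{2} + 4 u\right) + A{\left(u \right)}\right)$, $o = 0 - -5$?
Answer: $-48 + 2 i \sqrt{2} \approx -48.0 + 2.8284 i$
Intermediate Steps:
$A{\left(v \right)} = \frac{\sqrt{2} \sqrt{v}}{3}$ ($A{\left(v \right)} = \frac{\sqrt{v + v}}{3} = \frac{\sqrt{2 v}}{3} = \frac{\sqrt{2} \sqrt{v}}{3}$)
$o = 5$ ($o = 0 + 5 = 5$)
$N{\left(u \right)} = 5 - u^{2} - 4 u - \frac{\sqrt{2} \sqrt{u}}{3}$ ($N{\left(u \right)} = 5 - \left(\left(u^{2} + 4 u\right) + \frac{\sqrt{2} \sqrt{u}}{3}\right) = 5 - \left(u^{2} + 4 u + \frac{\sqrt{2} \sqrt{u}}{3}\right) = 5 - u^{2} - 4 u - \frac{\sqrt{2} \sqrt{u}}{3}$)
$N{\left(-1 \right)} \left(-6\right) = \left(5 - \left(-1\right)^{2} - -4 - \frac{\sqrt{2} \sqrt{-1}}{3}\right) \left(-6\right) = \left(5 - 1 + 4 - \frac{\sqrt{2} i}{3}\right) \left(-6\right) = \left(5 - 1 + 4 - \frac{i \sqrt{2}}{3}\right) \left(-6\right) = \left(8 - \frac{i \sqrt{2}}{3}\right) \left(-6\right) = -48 + 2 i \sqrt{2}$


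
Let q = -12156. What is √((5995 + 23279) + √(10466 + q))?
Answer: √(29274 + 13*I*√10) ≈ 171.1 + 0.12*I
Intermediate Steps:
√((5995 + 23279) + √(10466 + q)) = √((5995 + 23279) + √(10466 - 12156)) = √(29274 + √(-1690)) = √(29274 + 13*I*√10)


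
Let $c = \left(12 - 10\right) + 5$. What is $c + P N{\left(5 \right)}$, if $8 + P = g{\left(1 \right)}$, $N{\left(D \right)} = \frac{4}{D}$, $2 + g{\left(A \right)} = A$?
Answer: $- \frac{1}{5} \approx -0.2$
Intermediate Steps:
$g{\left(A \right)} = -2 + A$
$P = -9$ ($P = -8 + \left(-2 + 1\right) = -8 - 1 = -9$)
$c = 7$ ($c = 2 + 5 = 7$)
$c + P N{\left(5 \right)} = 7 - 9 \cdot \frac{4}{5} = 7 - 9 \cdot 4 \cdot \frac{1}{5} = 7 - \frac{36}{5} = - \frac{1}{5}$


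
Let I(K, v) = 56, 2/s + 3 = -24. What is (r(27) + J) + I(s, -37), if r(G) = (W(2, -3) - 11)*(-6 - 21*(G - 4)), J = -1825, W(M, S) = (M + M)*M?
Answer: -302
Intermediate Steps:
s = -2/27 (s = 2/(-3 - 24) = 2/(-27) = 2*(-1/27) = -2/27 ≈ -0.074074)
W(M, S) = 2*M² (W(M, S) = (2*M)*M = 2*M²)
r(G) = -234 + 63*G (r(G) = (2*2² - 11)*(-6 - 21*(G - 4)) = (2*4 - 11)*(-6 - 21*(-4 + G)) = (8 - 11)*(-6 + (84 - 21*G)) = -3*(78 - 21*G) = -234 + 63*G)
(r(27) + J) + I(s, -37) = ((-234 + 63*27) - 1825) + 56 = ((-234 + 1701) - 1825) + 56 = (1467 - 1825) + 56 = -358 + 56 = -302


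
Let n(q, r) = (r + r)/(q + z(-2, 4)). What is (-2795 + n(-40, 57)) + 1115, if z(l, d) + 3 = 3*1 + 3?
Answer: -62274/37 ≈ -1683.1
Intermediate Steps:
z(l, d) = 3 (z(l, d) = -3 + (3*1 + 3) = -3 + (3 + 3) = -3 + 6 = 3)
n(q, r) = 2*r/(3 + q) (n(q, r) = (r + r)/(q + 3) = (2*r)/(3 + q) = 2*r/(3 + q))
(-2795 + n(-40, 57)) + 1115 = (-2795 + 2*57/(3 - 40)) + 1115 = (-2795 + 2*57/(-37)) + 1115 = (-2795 + 2*57*(-1/37)) + 1115 = (-2795 - 114/37) + 1115 = -103529/37 + 1115 = -62274/37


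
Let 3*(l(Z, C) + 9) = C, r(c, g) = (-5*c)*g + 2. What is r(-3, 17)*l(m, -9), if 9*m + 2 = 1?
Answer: -3084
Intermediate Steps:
m = -1/9 (m = -2/9 + (1/9)*1 = -2/9 + 1/9 = -1/9 ≈ -0.11111)
r(c, g) = 2 - 5*c*g (r(c, g) = -5*c*g + 2 = 2 - 5*c*g)
l(Z, C) = -9 + C/3
r(-3, 17)*l(m, -9) = (2 - 5*(-3)*17)*(-9 + (1/3)*(-9)) = (2 + 255)*(-9 - 3) = 257*(-12) = -3084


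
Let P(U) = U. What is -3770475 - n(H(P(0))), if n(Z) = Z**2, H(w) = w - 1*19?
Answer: -3770836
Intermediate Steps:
H(w) = -19 + w (H(w) = w - 19 = -19 + w)
-3770475 - n(H(P(0))) = -3770475 - (-19 + 0)**2 = -3770475 - 1*(-19)**2 = -3770475 - 1*361 = -3770475 - 361 = -3770836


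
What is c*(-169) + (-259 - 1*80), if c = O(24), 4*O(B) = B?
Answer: -1353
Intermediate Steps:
O(B) = B/4
c = 6 (c = (¼)*24 = 6)
c*(-169) + (-259 - 1*80) = 6*(-169) + (-259 - 1*80) = -1014 + (-259 - 80) = -1014 - 339 = -1353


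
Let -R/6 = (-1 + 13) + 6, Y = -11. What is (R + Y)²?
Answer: 14161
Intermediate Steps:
R = -108 (R = -6*((-1 + 13) + 6) = -6*(12 + 6) = -6*18 = -108)
(R + Y)² = (-108 - 11)² = (-119)² = 14161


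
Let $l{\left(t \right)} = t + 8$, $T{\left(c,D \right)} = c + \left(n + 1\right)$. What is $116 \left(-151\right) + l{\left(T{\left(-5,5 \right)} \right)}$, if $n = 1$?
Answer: $-17511$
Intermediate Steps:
$T{\left(c,D \right)} = 2 + c$ ($T{\left(c,D \right)} = c + \left(1 + 1\right) = c + 2 = 2 + c$)
$l{\left(t \right)} = 8 + t$
$116 \left(-151\right) + l{\left(T{\left(-5,5 \right)} \right)} = 116 \left(-151\right) + \left(8 + \left(2 - 5\right)\right) = -17516 + \left(8 - 3\right) = -17516 + 5 = -17511$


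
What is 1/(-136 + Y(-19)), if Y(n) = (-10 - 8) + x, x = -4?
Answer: -1/158 ≈ -0.0063291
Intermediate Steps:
Y(n) = -22 (Y(n) = (-10 - 8) - 4 = -18 - 4 = -22)
1/(-136 + Y(-19)) = 1/(-136 - 22) = 1/(-158) = -1/158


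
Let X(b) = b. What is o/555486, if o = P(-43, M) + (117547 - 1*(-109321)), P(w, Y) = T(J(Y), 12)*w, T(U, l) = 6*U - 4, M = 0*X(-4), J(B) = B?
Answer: 37840/92581 ≈ 0.40872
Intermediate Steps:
M = 0 (M = 0*(-4) = 0)
T(U, l) = -4 + 6*U
P(w, Y) = w*(-4 + 6*Y) (P(w, Y) = (-4 + 6*Y)*w = w*(-4 + 6*Y))
o = 227040 (o = 2*(-43)*(-2 + 3*0) + (117547 - 1*(-109321)) = 2*(-43)*(-2 + 0) + (117547 + 109321) = 2*(-43)*(-2) + 226868 = 172 + 226868 = 227040)
o/555486 = 227040/555486 = 227040*(1/555486) = 37840/92581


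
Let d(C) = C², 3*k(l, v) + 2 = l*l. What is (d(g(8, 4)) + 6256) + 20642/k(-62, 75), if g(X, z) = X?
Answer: 12171683/1921 ≈ 6336.1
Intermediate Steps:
k(l, v) = -⅔ + l²/3 (k(l, v) = -⅔ + (l*l)/3 = -⅔ + l²/3)
(d(g(8, 4)) + 6256) + 20642/k(-62, 75) = (8² + 6256) + 20642/(-⅔ + (⅓)*(-62)²) = (64 + 6256) + 20642/(-⅔ + (⅓)*3844) = 6320 + 20642/(-⅔ + 3844/3) = 6320 + 20642/(3842/3) = 6320 + 20642*(3/3842) = 6320 + 30963/1921 = 12171683/1921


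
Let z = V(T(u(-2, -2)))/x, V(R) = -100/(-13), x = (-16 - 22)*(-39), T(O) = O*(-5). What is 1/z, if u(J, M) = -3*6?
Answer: 9633/50 ≈ 192.66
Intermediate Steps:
u(J, M) = -18
T(O) = -5*O
x = 1482 (x = -38*(-39) = 1482)
V(R) = 100/13 (V(R) = -100*(-1/13) = 100/13)
z = 50/9633 (z = (100/13)/1482 = (100/13)*(1/1482) = 50/9633 ≈ 0.0051905)
1/z = 1/(50/9633) = 9633/50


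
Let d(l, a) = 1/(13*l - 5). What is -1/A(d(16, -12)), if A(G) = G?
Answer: -203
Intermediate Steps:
d(l, a) = 1/(-5 + 13*l)
-1/A(d(16, -12)) = -1/(1/(-5 + 13*16)) = -1/(1/(-5 + 208)) = -1/(1/203) = -1/1/203 = -1*203 = -203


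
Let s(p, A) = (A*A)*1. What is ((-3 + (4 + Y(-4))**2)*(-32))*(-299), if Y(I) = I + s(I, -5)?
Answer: 5951296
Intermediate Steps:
s(p, A) = A**2 (s(p, A) = A**2*1 = A**2)
Y(I) = 25 + I (Y(I) = I + (-5)**2 = I + 25 = 25 + I)
((-3 + (4 + Y(-4))**2)*(-32))*(-299) = ((-3 + (4 + (25 - 4))**2)*(-32))*(-299) = ((-3 + (4 + 21)**2)*(-32))*(-299) = ((-3 + 25**2)*(-32))*(-299) = ((-3 + 625)*(-32))*(-299) = (622*(-32))*(-299) = -19904*(-299) = 5951296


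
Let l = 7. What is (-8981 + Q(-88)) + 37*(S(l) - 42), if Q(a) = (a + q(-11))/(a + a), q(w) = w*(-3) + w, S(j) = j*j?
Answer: -69773/8 ≈ -8721.6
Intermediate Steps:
S(j) = j²
q(w) = -2*w (q(w) = -3*w + w = -2*w)
Q(a) = (22 + a)/(2*a) (Q(a) = (a - 2*(-11))/(a + a) = (a + 22)/((2*a)) = (22 + a)*(1/(2*a)) = (22 + a)/(2*a))
(-8981 + Q(-88)) + 37*(S(l) - 42) = (-8981 + (½)*(22 - 88)/(-88)) + 37*(7² - 42) = (-8981 + (½)*(-1/88)*(-66)) + 37*(49 - 42) = (-8981 + 3/8) + 37*7 = -71845/8 + 259 = -69773/8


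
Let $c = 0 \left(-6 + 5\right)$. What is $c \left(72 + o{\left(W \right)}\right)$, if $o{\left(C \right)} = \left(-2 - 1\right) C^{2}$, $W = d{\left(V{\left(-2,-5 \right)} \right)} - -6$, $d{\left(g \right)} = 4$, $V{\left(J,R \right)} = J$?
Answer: $0$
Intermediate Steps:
$W = 10$ ($W = 4 - -6 = 4 + 6 = 10$)
$o{\left(C \right)} = - 3 C^{2}$
$c = 0$ ($c = 0 \left(-1\right) = 0$)
$c \left(72 + o{\left(W \right)}\right) = 0 \left(72 - 3 \cdot 10^{2}\right) = 0 \left(72 - 300\right) = 0 \left(-228\right) = 0$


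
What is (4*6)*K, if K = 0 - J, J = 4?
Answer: -96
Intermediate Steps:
K = -4 (K = 0 - 1*4 = 0 - 4 = -4)
(4*6)*K = (4*6)*(-4) = 24*(-4) = -96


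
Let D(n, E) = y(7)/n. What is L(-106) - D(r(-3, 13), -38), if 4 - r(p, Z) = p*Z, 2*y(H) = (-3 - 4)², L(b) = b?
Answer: -9165/86 ≈ -106.57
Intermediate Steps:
y(H) = 49/2 (y(H) = (-3 - 4)²/2 = (½)*(-7)² = (½)*49 = 49/2)
r(p, Z) = 4 - Z*p (r(p, Z) = 4 - p*Z = 4 - Z*p)
D(n, E) = 49/(2*n)
L(-106) - D(r(-3, 13), -38) = -106 - 49/(2*(4 - 1*13*(-3))) = -106 - 49/(2*(4 + 39)) = -106 - 49/(2*43) = -106 - 1*49/86 = -106 - 49/86 = -9165/86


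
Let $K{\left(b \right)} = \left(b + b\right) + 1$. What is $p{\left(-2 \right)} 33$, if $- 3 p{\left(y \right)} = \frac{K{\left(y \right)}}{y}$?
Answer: $- \frac{33}{2} \approx -16.5$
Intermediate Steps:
$K{\left(b \right)} = 1 + 2 b$ ($K{\left(b \right)} = 2 b + 1 = 1 + 2 b$)
$p{\left(y \right)} = - \frac{1 + 2 y}{3 y}$ ($p{\left(y \right)} = - \frac{\left(1 + 2 y\right) \frac{1}{y}}{3} = - \frac{\frac{1}{y} \left(1 + 2 y\right)}{3} = - \frac{1 + 2 y}{3 y}$)
$p{\left(-2 \right)} 33 = \frac{-1 - -4}{3 \left(-2\right)} 33 = \frac{1}{3} \left(- \frac{1}{2}\right) \left(-1 + 4\right) 33 = \frac{1}{3} \left(- \frac{1}{2}\right) 3 \cdot 33 = \left(- \frac{1}{2}\right) 33 = - \frac{33}{2}$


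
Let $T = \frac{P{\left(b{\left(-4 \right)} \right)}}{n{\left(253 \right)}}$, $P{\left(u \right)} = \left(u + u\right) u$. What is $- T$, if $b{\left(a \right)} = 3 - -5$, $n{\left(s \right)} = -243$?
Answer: $\frac{128}{243} \approx 0.52675$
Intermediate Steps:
$b{\left(a \right)} = 8$ ($b{\left(a \right)} = 3 + 5 = 8$)
$P{\left(u \right)} = 2 u^{2}$ ($P{\left(u \right)} = 2 u u = 2 u^{2}$)
$T = - \frac{128}{243}$ ($T = \frac{2 \cdot 8^{2}}{-243} = 2 \cdot 64 \left(- \frac{1}{243}\right) = 128 \left(- \frac{1}{243}\right) = - \frac{128}{243} \approx -0.52675$)
$- T = \left(-1\right) \left(- \frac{128}{243}\right) = \frac{128}{243}$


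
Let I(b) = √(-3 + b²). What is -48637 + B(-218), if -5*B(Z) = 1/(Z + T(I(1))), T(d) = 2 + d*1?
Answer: -5673262757/116645 + I*√2/233290 ≈ -48637.0 + 6.062e-6*I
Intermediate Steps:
T(d) = 2 + d
B(Z) = -1/(5*(2 + Z + I*√2)) (B(Z) = -1/(5*(Z + (2 + √(-3 + 1²)))) = -1/(5*(Z + (2 + √(-3 + 1)))) = -1/(5*(Z + (2 + √(-2)))) = -1/(5*(Z + (2 + I*√2))) = -1/(5*(2 + Z + I*√2)))
-48637 + B(-218) = -48637 - 1/(10 + 5*(-218) + 5*I*√2) = -48637 - 1/(10 - 1090 + 5*I*√2) = -48637 - 1/(-1080 + 5*I*√2)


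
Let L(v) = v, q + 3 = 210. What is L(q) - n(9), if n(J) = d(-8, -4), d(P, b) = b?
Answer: 211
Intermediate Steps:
q = 207 (q = -3 + 210 = 207)
n(J) = -4
L(q) - n(9) = 207 - 1*(-4) = 207 + 4 = 211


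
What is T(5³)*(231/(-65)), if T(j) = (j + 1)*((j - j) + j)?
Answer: -727650/13 ≈ -55973.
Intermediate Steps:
T(j) = j*(1 + j) (T(j) = (1 + j)*(0 + j) = (1 + j)*j = j*(1 + j))
T(5³)*(231/(-65)) = (5³*(1 + 5³))*(231/(-65)) = (125*(1 + 125))*(231*(-1/65)) = (125*126)*(-231/65) = 15750*(-231/65) = -727650/13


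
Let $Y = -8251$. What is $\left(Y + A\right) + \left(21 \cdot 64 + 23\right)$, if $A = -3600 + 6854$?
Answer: $-3630$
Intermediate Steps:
$A = 3254$
$\left(Y + A\right) + \left(21 \cdot 64 + 23\right) = \left(-8251 + 3254\right) + \left(21 \cdot 64 + 23\right) = -4997 + \left(1344 + 23\right) = -4997 + 1367 = -3630$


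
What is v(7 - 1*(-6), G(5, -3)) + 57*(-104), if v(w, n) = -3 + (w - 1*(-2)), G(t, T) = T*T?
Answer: -5916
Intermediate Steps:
G(t, T) = T**2
v(w, n) = -1 + w (v(w, n) = -3 + (w + 2) = -3 + (2 + w) = -1 + w)
v(7 - 1*(-6), G(5, -3)) + 57*(-104) = (-1 + (7 - 1*(-6))) + 57*(-104) = (-1 + (7 + 6)) - 5928 = (-1 + 13) - 5928 = 12 - 5928 = -5916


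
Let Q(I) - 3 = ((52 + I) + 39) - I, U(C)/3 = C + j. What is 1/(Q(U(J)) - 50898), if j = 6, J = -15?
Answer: -1/50804 ≈ -1.9684e-5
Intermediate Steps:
U(C) = 18 + 3*C (U(C) = 3*(C + 6) = 3*(6 + C) = 18 + 3*C)
Q(I) = 94 (Q(I) = 3 + (((52 + I) + 39) - I) = 3 + ((91 + I) - I) = 3 + 91 = 94)
1/(Q(U(J)) - 50898) = 1/(94 - 50898) = 1/(-50804) = -1/50804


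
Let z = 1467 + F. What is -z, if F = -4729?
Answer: 3262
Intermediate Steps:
z = -3262 (z = 1467 - 4729 = -3262)
-z = -1*(-3262) = 3262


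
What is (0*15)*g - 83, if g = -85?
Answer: -83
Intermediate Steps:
(0*15)*g - 83 = (0*15)*(-85) - 83 = 0*(-85) - 83 = 0 - 83 = -83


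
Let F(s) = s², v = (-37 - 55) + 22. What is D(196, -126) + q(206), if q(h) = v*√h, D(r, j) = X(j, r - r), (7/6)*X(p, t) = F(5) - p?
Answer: 906/7 - 70*√206 ≈ -875.26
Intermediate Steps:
v = -70 (v = -92 + 22 = -70)
X(p, t) = 150/7 - 6*p/7 (X(p, t) = 6*(5² - p)/7 = 6*(25 - p)/7 = 150/7 - 6*p/7)
D(r, j) = 150/7 - 6*j/7
q(h) = -70*√h
D(196, -126) + q(206) = (150/7 - 6/7*(-126)) - 70*√206 = (150/7 + 108) - 70*√206 = 906/7 - 70*√206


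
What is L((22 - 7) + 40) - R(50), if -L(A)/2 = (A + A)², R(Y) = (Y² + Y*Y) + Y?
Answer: -29250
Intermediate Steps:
R(Y) = Y + 2*Y² (R(Y) = (Y² + Y²) + Y = 2*Y² + Y = Y + 2*Y²)
L(A) = -8*A² (L(A) = -2*(A + A)² = -2*4*A² = -8*A²)
L((22 - 7) + 40) - R(50) = -8*((22 - 7) + 40)² - 50*(1 + 2*50) = -8*(15 + 40)² - 50*(1 + 100) = -8*55² - 50*101 = -8*3025 - 1*5050 = -24200 - 5050 = -29250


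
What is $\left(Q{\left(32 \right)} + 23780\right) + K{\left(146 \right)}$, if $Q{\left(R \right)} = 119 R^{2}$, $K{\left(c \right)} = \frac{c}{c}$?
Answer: $145637$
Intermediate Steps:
$K{\left(c \right)} = 1$
$\left(Q{\left(32 \right)} + 23780\right) + K{\left(146 \right)} = \left(119 \cdot 32^{2} + 23780\right) + 1 = \left(119 \cdot 1024 + 23780\right) + 1 = \left(121856 + 23780\right) + 1 = 145636 + 1 = 145637$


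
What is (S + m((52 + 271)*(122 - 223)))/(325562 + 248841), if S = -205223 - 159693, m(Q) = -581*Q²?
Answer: -618335499865/574403 ≈ -1.0765e+6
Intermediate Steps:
S = -364916
(S + m((52 + 271)*(122 - 223)))/(325562 + 248841) = (-364916 - 581*(52 + 271)²*(122 - 223)²)/(325562 + 248841) = (-364916 - 581*(323*(-101))²)/574403 = (-364916 - 581*(-32623)²)*(1/574403) = (-364916 - 581*1064260129)*(1/574403) = (-364916 - 618335134949)*(1/574403) = -618335499865*1/574403 = -618335499865/574403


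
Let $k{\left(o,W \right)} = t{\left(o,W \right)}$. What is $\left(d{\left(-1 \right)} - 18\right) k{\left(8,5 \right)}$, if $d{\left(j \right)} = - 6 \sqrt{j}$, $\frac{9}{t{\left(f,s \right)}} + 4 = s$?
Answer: $-162 - 54 i \approx -162.0 - 54.0 i$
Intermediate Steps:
$t{\left(f,s \right)} = \frac{9}{-4 + s}$
$k{\left(o,W \right)} = \frac{9}{-4 + W}$
$\left(d{\left(-1 \right)} - 18\right) k{\left(8,5 \right)} = \left(- 6 \sqrt{-1} - 18\right) \frac{9}{-4 + 5} = \left(- 6 i - 18\right) \frac{9}{1} = \left(-18 - 6 i\right) 9 \cdot 1 = \left(-18 - 6 i\right) 9 = -162 - 54 i$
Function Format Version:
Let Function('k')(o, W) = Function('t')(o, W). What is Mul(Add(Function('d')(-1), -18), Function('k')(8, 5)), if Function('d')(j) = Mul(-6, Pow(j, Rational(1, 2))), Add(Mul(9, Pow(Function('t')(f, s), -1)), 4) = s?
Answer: Add(-162, Mul(-54, I)) ≈ Add(-162.00, Mul(-54.000, I))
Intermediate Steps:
Function('t')(f, s) = Mul(9, Pow(Add(-4, s), -1))
Function('k')(o, W) = Mul(9, Pow(Add(-4, W), -1))
Mul(Add(Function('d')(-1), -18), Function('k')(8, 5)) = Mul(Add(Mul(-6, Pow(-1, Rational(1, 2))), -18), Mul(9, Pow(Add(-4, 5), -1))) = Mul(Add(Mul(-6, I), -18), Mul(9, Pow(1, -1))) = Mul(Add(-18, Mul(-6, I)), Mul(9, 1)) = Mul(Add(-18, Mul(-6, I)), 9) = Add(-162, Mul(-54, I))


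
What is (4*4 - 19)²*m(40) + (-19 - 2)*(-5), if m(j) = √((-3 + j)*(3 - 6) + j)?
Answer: 105 + 9*I*√71 ≈ 105.0 + 75.835*I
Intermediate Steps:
m(j) = √(9 - 2*j) (m(j) = √((-3 + j)*(-3) + j) = √((9 - 3*j) + j) = √(9 - 2*j))
(4*4 - 19)²*m(40) + (-19 - 2)*(-5) = (4*4 - 19)²*√(9 - 2*40) + (-19 - 2)*(-5) = (16 - 19)²*√(9 - 80) - 21*(-5) = (-3)²*√(-71) + 105 = 9*(I*√71) + 105 = 9*I*√71 + 105 = 105 + 9*I*√71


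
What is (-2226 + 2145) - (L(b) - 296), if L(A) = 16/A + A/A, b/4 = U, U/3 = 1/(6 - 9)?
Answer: 218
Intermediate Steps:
U = -1 (U = 3/(6 - 9) = 3/(-3) = 3*(-⅓) = -1)
b = -4 (b = 4*(-1) = -4)
L(A) = 1 + 16/A (L(A) = 16/A + 1 = 1 + 16/A)
(-2226 + 2145) - (L(b) - 296) = (-2226 + 2145) - ((16 - 4)/(-4) - 296) = -81 - (-¼*12 - 296) = -81 - (-3 - 296) = -81 - 1*(-299) = -81 + 299 = 218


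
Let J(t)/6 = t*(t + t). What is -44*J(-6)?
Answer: -19008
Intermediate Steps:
J(t) = 12*t² (J(t) = 6*(t*(t + t)) = 6*(t*(2*t)) = 6*(2*t²) = 12*t²)
-44*J(-6) = -528*(-6)² = -528*36 = -44*432 = -19008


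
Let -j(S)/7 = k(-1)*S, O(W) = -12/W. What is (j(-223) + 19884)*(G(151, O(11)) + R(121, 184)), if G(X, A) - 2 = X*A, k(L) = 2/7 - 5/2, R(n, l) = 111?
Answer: -18694495/22 ≈ -8.4975e+5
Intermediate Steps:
k(L) = -31/14 (k(L) = 2*(⅐) - 5*½ = 2/7 - 5/2 = -31/14)
G(X, A) = 2 + A*X (G(X, A) = 2 + X*A = 2 + A*X)
j(S) = 31*S/2 (j(S) = -(-31)*S/2 = 31*S/2)
(j(-223) + 19884)*(G(151, O(11)) + R(121, 184)) = ((31/2)*(-223) + 19884)*((2 - 12/11*151) + 111) = (-6913/2 + 19884)*((2 - 12*1/11*151) + 111) = 32855*((2 - 12/11*151) + 111)/2 = 32855*((2 - 1812/11) + 111)/2 = 32855*(-1790/11 + 111)/2 = (32855/2)*(-569/11) = -18694495/22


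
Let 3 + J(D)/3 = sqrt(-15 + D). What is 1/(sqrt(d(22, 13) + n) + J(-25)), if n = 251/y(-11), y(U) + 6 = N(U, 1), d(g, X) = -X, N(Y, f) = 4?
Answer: 2/(-18 + I*sqrt(554) + 12*I*sqrt(10)) ≈ -0.0087712 - 0.029961*I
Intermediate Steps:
y(U) = -2 (y(U) = -6 + 4 = -2)
n = -251/2 (n = 251/(-2) = 251*(-1/2) = -251/2 ≈ -125.50)
J(D) = -9 + 3*sqrt(-15 + D)
1/(sqrt(d(22, 13) + n) + J(-25)) = 1/(sqrt(-1*13 - 251/2) + (-9 + 3*sqrt(-15 - 25))) = 1/(sqrt(-13 - 251/2) + (-9 + 3*sqrt(-40))) = 1/(sqrt(-277/2) + (-9 + 3*(2*I*sqrt(10)))) = 1/(I*sqrt(554)/2 + (-9 + 6*I*sqrt(10))) = 1/(-9 + I*sqrt(554)/2 + 6*I*sqrt(10))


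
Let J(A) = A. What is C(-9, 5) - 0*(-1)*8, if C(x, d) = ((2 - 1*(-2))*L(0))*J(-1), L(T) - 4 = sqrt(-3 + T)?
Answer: -16 - 4*I*sqrt(3) ≈ -16.0 - 6.9282*I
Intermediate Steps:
L(T) = 4 + sqrt(-3 + T)
C(x, d) = -16 - 4*I*sqrt(3) (C(x, d) = ((2 - 1*(-2))*(4 + sqrt(-3 + 0)))*(-1) = ((2 + 2)*(4 + sqrt(-3)))*(-1) = (4*(4 + I*sqrt(3)))*(-1) = (16 + 4*I*sqrt(3))*(-1) = -16 - 4*I*sqrt(3))
C(-9, 5) - 0*(-1)*8 = (-16 - 4*I*sqrt(3)) - 0*(-1)*8 = (-16 - 4*I*sqrt(3)) - 0*8 = (-16 - 4*I*sqrt(3)) - 1*0 = (-16 - 4*I*sqrt(3)) + 0 = -16 - 4*I*sqrt(3)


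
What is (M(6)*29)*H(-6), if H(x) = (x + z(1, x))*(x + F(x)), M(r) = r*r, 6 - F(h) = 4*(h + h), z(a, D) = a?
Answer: -250560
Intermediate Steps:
F(h) = 6 - 8*h (F(h) = 6 - 4*(h + h) = 6 - 4*2*h = 6 - 8*h)
M(r) = r**2
H(x) = (1 + x)*(6 - 7*x) (H(x) = (x + 1)*(x + (6 - 8*x)) = (1 + x)*(6 - 7*x))
(M(6)*29)*H(-6) = (6**2*29)*(6 - 1*(-6) - 7*(-6)**2) = (36*29)*(6 + 6 - 7*36) = 1044*(6 + 6 - 252) = 1044*(-240) = -250560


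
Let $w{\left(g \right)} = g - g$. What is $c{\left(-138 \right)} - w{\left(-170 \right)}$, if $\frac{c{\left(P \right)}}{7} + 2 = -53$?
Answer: $-385$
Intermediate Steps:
$c{\left(P \right)} = -385$ ($c{\left(P \right)} = -14 + 7 \left(-53\right) = -14 - 371 = -385$)
$w{\left(g \right)} = 0$
$c{\left(-138 \right)} - w{\left(-170 \right)} = -385 - 0 = -385 + 0 = -385$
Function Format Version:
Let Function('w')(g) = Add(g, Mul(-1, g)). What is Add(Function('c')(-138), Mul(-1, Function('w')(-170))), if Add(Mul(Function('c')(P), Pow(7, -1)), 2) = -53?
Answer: -385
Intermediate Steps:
Function('c')(P) = -385 (Function('c')(P) = Add(-14, Mul(7, -53)) = Add(-14, -371) = -385)
Function('w')(g) = 0
Add(Function('c')(-138), Mul(-1, Function('w')(-170))) = Add(-385, Mul(-1, 0)) = Add(-385, 0) = -385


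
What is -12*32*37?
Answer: -14208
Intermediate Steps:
-12*32*37 = -384*37 = -14208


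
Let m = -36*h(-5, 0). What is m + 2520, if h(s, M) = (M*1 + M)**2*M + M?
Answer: 2520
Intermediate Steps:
h(s, M) = M + 4*M**3 (h(s, M) = (M + M)**2*M + M = (2*M)**2*M + M = (4*M**2)*M + M = 4*M**3 + M = M + 4*M**3)
m = 0 (m = -36*(0 + 4*0**3) = -36*(0 + 4*0) = -36*(0 + 0) = -36*0 = 0)
m + 2520 = 0 + 2520 = 2520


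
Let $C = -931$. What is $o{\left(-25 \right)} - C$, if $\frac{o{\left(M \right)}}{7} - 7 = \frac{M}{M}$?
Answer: $987$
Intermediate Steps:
$o{\left(M \right)} = 56$ ($o{\left(M \right)} = 49 + 7 \frac{M}{M} = 49 + 7 \cdot 1 = 49 + 7 = 56$)
$o{\left(-25 \right)} - C = 56 - -931 = 56 + 931 = 987$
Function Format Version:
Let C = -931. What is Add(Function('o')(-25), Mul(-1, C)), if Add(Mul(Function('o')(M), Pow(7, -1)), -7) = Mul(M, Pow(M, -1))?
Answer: 987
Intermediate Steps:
Function('o')(M) = 56 (Function('o')(M) = Add(49, Mul(7, Mul(M, Pow(M, -1)))) = Add(49, Mul(7, 1)) = Add(49, 7) = 56)
Add(Function('o')(-25), Mul(-1, C)) = Add(56, Mul(-1, -931)) = Add(56, 931) = 987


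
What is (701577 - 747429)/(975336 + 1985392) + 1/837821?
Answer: -9603201941/620140023422 ≈ -0.015486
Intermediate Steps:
(701577 - 747429)/(975336 + 1985392) + 1/837821 = -45852/2960728 + 1/837821 = -45852*1/2960728 + 1/837821 = -11463/740182 + 1/837821 = -9603201941/620140023422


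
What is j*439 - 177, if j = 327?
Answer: 143376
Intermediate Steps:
j*439 - 177 = 327*439 - 177 = 143553 - 177 = 143376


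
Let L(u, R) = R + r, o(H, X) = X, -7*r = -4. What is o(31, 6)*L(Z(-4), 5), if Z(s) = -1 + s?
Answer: 234/7 ≈ 33.429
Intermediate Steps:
r = 4/7 (r = -⅐*(-4) = 4/7 ≈ 0.57143)
L(u, R) = 4/7 + R (L(u, R) = R + 4/7 = 4/7 + R)
o(31, 6)*L(Z(-4), 5) = 6*(4/7 + 5) = 6*(39/7) = 234/7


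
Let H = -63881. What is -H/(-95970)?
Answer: -63881/95970 ≈ -0.66564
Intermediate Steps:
-H/(-95970) = -1*(-63881)/(-95970) = 63881*(-1/95970) = -63881/95970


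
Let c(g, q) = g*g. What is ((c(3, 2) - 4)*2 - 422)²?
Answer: 169744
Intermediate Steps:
c(g, q) = g²
((c(3, 2) - 4)*2 - 422)² = ((3² - 4)*2 - 422)² = ((9 - 4)*2 - 422)² = (5*2 - 422)² = (10 - 422)² = (-412)² = 169744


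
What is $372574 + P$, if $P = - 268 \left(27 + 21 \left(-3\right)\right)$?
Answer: $382222$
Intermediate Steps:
$P = 9648$ ($P = - 268 \left(27 - 63\right) = \left(-268\right) \left(-36\right) = 9648$)
$372574 + P = 372574 + 9648 = 382222$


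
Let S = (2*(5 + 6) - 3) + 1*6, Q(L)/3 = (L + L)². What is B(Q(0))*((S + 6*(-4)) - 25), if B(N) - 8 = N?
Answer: -192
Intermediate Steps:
Q(L) = 12*L² (Q(L) = 3*(L + L)² = 3*(2*L)² = 3*(4*L²) = 12*L²)
B(N) = 8 + N
S = 25 (S = (2*11 - 3) + 6 = (22 - 3) + 6 = 19 + 6 = 25)
B(Q(0))*((S + 6*(-4)) - 25) = (8 + 12*0²)*((25 + 6*(-4)) - 25) = (8 + 12*0)*((25 - 24) - 25) = (8 + 0)*(1 - 25) = 8*(-24) = -192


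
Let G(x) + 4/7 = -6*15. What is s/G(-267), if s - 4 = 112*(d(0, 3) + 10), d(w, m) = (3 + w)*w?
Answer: -3934/317 ≈ -12.410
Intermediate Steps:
d(w, m) = w*(3 + w)
G(x) = -634/7 (G(x) = -4/7 - 6*15 = -4/7 - 90 = -634/7)
s = 1124 (s = 4 + 112*(0*(3 + 0) + 10) = 4 + 112*(0*3 + 10) = 4 + 112*(0 + 10) = 4 + 112*10 = 4 + 1120 = 1124)
s/G(-267) = 1124/(-634/7) = 1124*(-7/634) = -3934/317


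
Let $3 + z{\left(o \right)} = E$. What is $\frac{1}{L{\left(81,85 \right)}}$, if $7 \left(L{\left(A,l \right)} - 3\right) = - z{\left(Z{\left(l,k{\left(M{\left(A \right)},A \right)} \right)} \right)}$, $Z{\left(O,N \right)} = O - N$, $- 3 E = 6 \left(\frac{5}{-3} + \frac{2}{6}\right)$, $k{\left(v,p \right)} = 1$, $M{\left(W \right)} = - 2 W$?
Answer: $\frac{21}{64} \approx 0.32813$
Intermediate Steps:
$E = \frac{8}{3}$ ($E = - \frac{6 \left(\frac{5}{-3} + \frac{2}{6}\right)}{3} = - \frac{6 \left(5 \left(- \frac{1}{3}\right) + 2 \cdot \frac{1}{6}\right)}{3} = - \frac{6 \left(- \frac{5}{3} + \frac{1}{3}\right)}{3} = - \frac{6 \left(- \frac{4}{3}\right)}{3} = \left(- \frac{1}{3}\right) \left(-8\right) = \frac{8}{3} \approx 2.6667$)
$z{\left(o \right)} = - \frac{1}{3}$ ($z{\left(o \right)} = -3 + \frac{8}{3} = - \frac{1}{3}$)
$L{\left(A,l \right)} = \frac{64}{21}$ ($L{\left(A,l \right)} = 3 + \frac{\left(-1\right) \left(- \frac{1}{3}\right)}{7} = 3 + \frac{1}{7} \cdot \frac{1}{3} = 3 + \frac{1}{21} = \frac{64}{21}$)
$\frac{1}{L{\left(81,85 \right)}} = \frac{1}{\frac{64}{21}} = \frac{21}{64}$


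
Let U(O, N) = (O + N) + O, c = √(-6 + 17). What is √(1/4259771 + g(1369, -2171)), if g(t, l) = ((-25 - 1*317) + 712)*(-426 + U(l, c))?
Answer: √(-32011828091217254789 + 6713890119803170*√11)/4259771 ≈ 1327.8*I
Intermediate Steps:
c = √11 ≈ 3.3166
U(O, N) = N + 2*O (U(O, N) = (N + O) + O = N + 2*O)
g(t, l) = -157620 + 370*√11 + 740*l (g(t, l) = ((-25 - 1*317) + 712)*(-426 + (√11 + 2*l)) = ((-25 - 317) + 712)*(-426 + √11 + 2*l) = (-342 + 712)*(-426 + √11 + 2*l) = 370*(-426 + √11 + 2*l) = -157620 + 370*√11 + 740*l)
√(1/4259771 + g(1369, -2171)) = √(1/4259771 + (-157620 + 370*√11 + 740*(-2171))) = √(1/4259771 + (-157620 + 370*√11 - 1606540)) = √(1/4259771 + (-1764160 + 370*√11)) = √(-7514917607359/4259771 + 370*√11)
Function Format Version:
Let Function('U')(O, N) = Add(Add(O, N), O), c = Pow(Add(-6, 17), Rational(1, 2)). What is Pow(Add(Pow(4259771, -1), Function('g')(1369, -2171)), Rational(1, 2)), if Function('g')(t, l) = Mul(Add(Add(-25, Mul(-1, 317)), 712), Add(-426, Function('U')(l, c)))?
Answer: Mul(Rational(1, 4259771), Pow(Add(-32011828091217254789, Mul(6713890119803170, Pow(11, Rational(1, 2)))), Rational(1, 2))) ≈ Mul(1327.8, I)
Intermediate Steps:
c = Pow(11, Rational(1, 2)) ≈ 3.3166
Function('U')(O, N) = Add(N, Mul(2, O)) (Function('U')(O, N) = Add(Add(N, O), O) = Add(N, Mul(2, O)))
Function('g')(t, l) = Add(-157620, Mul(370, Pow(11, Rational(1, 2))), Mul(740, l)) (Function('g')(t, l) = Mul(Add(Add(-25, Mul(-1, 317)), 712), Add(-426, Add(Pow(11, Rational(1, 2)), Mul(2, l)))) = Mul(Add(Add(-25, -317), 712), Add(-426, Pow(11, Rational(1, 2)), Mul(2, l))) = Mul(Add(-342, 712), Add(-426, Pow(11, Rational(1, 2)), Mul(2, l))) = Mul(370, Add(-426, Pow(11, Rational(1, 2)), Mul(2, l))) = Add(-157620, Mul(370, Pow(11, Rational(1, 2))), Mul(740, l)))
Pow(Add(Pow(4259771, -1), Function('g')(1369, -2171)), Rational(1, 2)) = Pow(Add(Pow(4259771, -1), Add(-157620, Mul(370, Pow(11, Rational(1, 2))), Mul(740, -2171))), Rational(1, 2)) = Pow(Add(Rational(1, 4259771), Add(-157620, Mul(370, Pow(11, Rational(1, 2))), -1606540)), Rational(1, 2)) = Pow(Add(Rational(1, 4259771), Add(-1764160, Mul(370, Pow(11, Rational(1, 2))))), Rational(1, 2)) = Pow(Add(Rational(-7514917607359, 4259771), Mul(370, Pow(11, Rational(1, 2)))), Rational(1, 2))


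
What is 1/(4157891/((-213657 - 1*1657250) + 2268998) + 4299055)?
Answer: 398091/1711419261896 ≈ 2.3261e-7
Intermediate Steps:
1/(4157891/((-213657 - 1*1657250) + 2268998) + 4299055) = 1/(4157891/((-213657 - 1657250) + 2268998) + 4299055) = 1/(4157891/(-1870907 + 2268998) + 4299055) = 1/(4157891/398091 + 4299055) = 1/(1711419261896/398091) = 398091/1711419261896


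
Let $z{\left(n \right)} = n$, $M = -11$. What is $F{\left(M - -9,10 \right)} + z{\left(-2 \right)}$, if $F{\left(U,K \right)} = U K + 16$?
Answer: $-6$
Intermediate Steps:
$F{\left(U,K \right)} = 16 + K U$ ($F{\left(U,K \right)} = K U + 16 = 16 + K U$)
$F{\left(M - -9,10 \right)} + z{\left(-2 \right)} = \left(16 + 10 \left(-11 - -9\right)\right) - 2 = \left(16 + 10 \left(-11 + 9\right)\right) - 2 = \left(16 + 10 \left(-2\right)\right) - 2 = \left(16 - 20\right) - 2 = -4 - 2 = -6$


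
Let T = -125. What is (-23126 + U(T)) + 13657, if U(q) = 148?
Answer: -9321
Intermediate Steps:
(-23126 + U(T)) + 13657 = (-23126 + 148) + 13657 = -22978 + 13657 = -9321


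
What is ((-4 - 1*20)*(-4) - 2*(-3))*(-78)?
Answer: -7956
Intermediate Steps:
((-4 - 1*20)*(-4) - 2*(-3))*(-78) = ((-4 - 20)*(-4) + 6)*(-78) = (-24*(-4) + 6)*(-78) = (96 + 6)*(-78) = 102*(-78) = -7956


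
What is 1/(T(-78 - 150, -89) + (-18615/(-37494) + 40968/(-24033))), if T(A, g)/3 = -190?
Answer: -100121478/57190206893 ≈ -0.0017507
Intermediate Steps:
T(A, g) = -570 (T(A, g) = 3*(-190) = -570)
1/(T(-78 - 150, -89) + (-18615/(-37494) + 40968/(-24033))) = 1/(-570 + (-18615/(-37494) + 40968/(-24033))) = 1/(-570 + (-18615*(-1/37494) + 40968*(-1/24033))) = 1/(-570 + (6205/12498 - 13656/8011)) = 1/(-570 - 120964433/100121478) = 1/(-57190206893/100121478) = -100121478/57190206893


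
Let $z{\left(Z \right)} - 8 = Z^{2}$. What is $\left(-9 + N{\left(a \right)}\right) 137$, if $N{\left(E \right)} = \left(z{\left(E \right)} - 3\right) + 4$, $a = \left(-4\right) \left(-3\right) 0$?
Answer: $0$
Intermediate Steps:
$z{\left(Z \right)} = 8 + Z^{2}$
$a = 0$ ($a = 12 \cdot 0 = 0$)
$N{\left(E \right)} = 9 + E^{2}$ ($N{\left(E \right)} = \left(\left(8 + E^{2}\right) - 3\right) + 4 = \left(5 + E^{2}\right) + 4 = 9 + E^{2}$)
$\left(-9 + N{\left(a \right)}\right) 137 = \left(-9 + \left(9 + 0^{2}\right)\right) 137 = \left(-9 + \left(9 + 0\right)\right) 137 = \left(-9 + 9\right) 137 = 0 \cdot 137 = 0$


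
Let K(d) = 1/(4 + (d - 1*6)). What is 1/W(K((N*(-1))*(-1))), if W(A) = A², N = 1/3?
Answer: 25/9 ≈ 2.7778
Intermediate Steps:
N = ⅓ ≈ 0.33333
K(d) = 1/(-2 + d) (K(d) = 1/(4 + (d - 6)) = 1/(4 + (-6 + d)) = 1/(-2 + d))
1/W(K((N*(-1))*(-1))) = 1/((1/(-2 + ((⅓)*(-1))*(-1)))²) = 1/((1/(-2 - ⅓*(-1)))²) = 1/((1/(-2 + ⅓))²) = 1/((1/(-5/3))²) = 1/((-⅗)²) = 1/(9/25) = 25/9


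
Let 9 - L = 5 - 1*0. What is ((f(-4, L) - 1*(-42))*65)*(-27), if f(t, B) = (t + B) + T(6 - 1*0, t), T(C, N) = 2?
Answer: -77220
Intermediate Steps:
L = 4 (L = 9 - (5 - 1*0) = 9 - (5 + 0) = 9 - 1*5 = 9 - 5 = 4)
f(t, B) = 2 + B + t (f(t, B) = (t + B) + 2 = (B + t) + 2 = 2 + B + t)
((f(-4, L) - 1*(-42))*65)*(-27) = (((2 + 4 - 4) - 1*(-42))*65)*(-27) = ((2 + 42)*65)*(-27) = (44*65)*(-27) = 2860*(-27) = -77220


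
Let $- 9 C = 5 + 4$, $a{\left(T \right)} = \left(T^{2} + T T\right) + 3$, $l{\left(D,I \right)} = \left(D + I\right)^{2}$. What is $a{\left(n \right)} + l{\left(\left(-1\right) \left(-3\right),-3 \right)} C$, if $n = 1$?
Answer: $5$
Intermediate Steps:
$a{\left(T \right)} = 3 + 2 T^{2}$ ($a{\left(T \right)} = \left(T^{2} + T^{2}\right) + 3 = 2 T^{2} + 3 = 3 + 2 T^{2}$)
$C = -1$ ($C = - \frac{5 + 4}{9} = \left(- \frac{1}{9}\right) 9 = -1$)
$a{\left(n \right)} + l{\left(\left(-1\right) \left(-3\right),-3 \right)} C = \left(3 + 2 \cdot 1^{2}\right) + \left(\left(-1\right) \left(-3\right) - 3\right)^{2} \left(-1\right) = \left(3 + 2 \cdot 1\right) + \left(3 - 3\right)^{2} \left(-1\right) = \left(3 + 2\right) + 0^{2} \left(-1\right) = 5 + 0 \left(-1\right) = 5 + 0 = 5$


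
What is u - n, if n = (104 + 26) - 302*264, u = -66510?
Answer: 13088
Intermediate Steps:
n = -79598 (n = 130 - 79728 = -79598)
u - n = -66510 - 1*(-79598) = -66510 + 79598 = 13088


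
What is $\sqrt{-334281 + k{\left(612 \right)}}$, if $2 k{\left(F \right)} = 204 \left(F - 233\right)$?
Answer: $3 i \sqrt{32847} \approx 543.71 i$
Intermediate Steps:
$k{\left(F \right)} = -23766 + 102 F$ ($k{\left(F \right)} = \frac{204 \left(F - 233\right)}{2} = \frac{204 \left(-233 + F\right)}{2} = \frac{-47532 + 204 F}{2} = -23766 + 102 F$)
$\sqrt{-334281 + k{\left(612 \right)}} = \sqrt{-334281 + \left(-23766 + 102 \cdot 612\right)} = \sqrt{-334281 + \left(-23766 + 62424\right)} = \sqrt{-334281 + 38658} = \sqrt{-295623} = 3 i \sqrt{32847}$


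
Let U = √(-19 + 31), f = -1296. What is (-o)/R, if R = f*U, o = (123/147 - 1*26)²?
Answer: 18769*√3/230496 ≈ 0.14104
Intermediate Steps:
U = 2*√3 (U = √12 = 2*√3 ≈ 3.4641)
o = 1520289/2401 (o = (123*(1/147) - 26)² = (41/49 - 26)² = (-1233/49)² = 1520289/2401 ≈ 633.19)
R = -2592*√3 ≈ -4489.5
(-o)/R = (-1*1520289/2401)/((-2592*√3)) = -(-18769)*√3/230496 = 18769*√3/230496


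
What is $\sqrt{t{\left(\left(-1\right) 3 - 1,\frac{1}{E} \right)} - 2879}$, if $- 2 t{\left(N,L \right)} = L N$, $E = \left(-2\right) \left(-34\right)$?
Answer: $\frac{i \sqrt{3328090}}{34} \approx 53.656 i$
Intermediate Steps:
$E = 68$
$t{\left(N,L \right)} = - \frac{L N}{2}$
$\sqrt{t{\left(\left(-1\right) 3 - 1,\frac{1}{E} \right)} - 2879} = \sqrt{- \frac{\left(-1\right) 3 - 1}{2 \cdot 68} - 2879} = \sqrt{\left(- \frac{1}{2}\right) \frac{1}{68} \left(-3 - 1\right) - 2879} = \sqrt{\left(- \frac{1}{2}\right) \frac{1}{68} \left(-4\right) - 2879} = \sqrt{\frac{1}{34} - 2879} = \sqrt{- \frac{97885}{34}} = \frac{i \sqrt{3328090}}{34}$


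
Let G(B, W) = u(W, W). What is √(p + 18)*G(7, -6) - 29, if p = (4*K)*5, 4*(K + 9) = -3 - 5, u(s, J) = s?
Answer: -29 - 6*I*√202 ≈ -29.0 - 85.276*I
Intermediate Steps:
K = -11 (K = -9 + (-3 - 5)/4 = -9 + (¼)*(-8) = -9 - 2 = -11)
G(B, W) = W
p = -220 (p = (4*(-11))*5 = -44*5 = -220)
√(p + 18)*G(7, -6) - 29 = √(-220 + 18)*(-6) - 29 = √(-202)*(-6) - 29 = (I*√202)*(-6) - 29 = -6*I*√202 - 29 = -29 - 6*I*√202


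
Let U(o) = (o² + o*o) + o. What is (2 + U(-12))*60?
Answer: 16680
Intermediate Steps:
U(o) = o + 2*o² (U(o) = (o² + o²) + o = 2*o² + o = o + 2*o²)
(2 + U(-12))*60 = (2 - 12*(1 + 2*(-12)))*60 = (2 - 12*(1 - 24))*60 = (2 - 12*(-23))*60 = (2 + 276)*60 = 278*60 = 16680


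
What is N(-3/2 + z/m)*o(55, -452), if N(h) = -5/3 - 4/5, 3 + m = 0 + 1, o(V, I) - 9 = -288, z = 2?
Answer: 3441/5 ≈ 688.20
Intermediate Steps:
o(V, I) = -279 (o(V, I) = 9 - 288 = -279)
m = -2 (m = -3 + (0 + 1) = -3 + 1 = -2)
N(h) = -37/15 (N(h) = -5*1/3 - 4*1/5 = -5/3 - 4/5 = -37/15)
N(-3/2 + z/m)*o(55, -452) = -37/15*(-279) = 3441/5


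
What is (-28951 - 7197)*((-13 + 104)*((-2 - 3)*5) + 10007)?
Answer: -279496336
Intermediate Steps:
(-28951 - 7197)*((-13 + 104)*((-2 - 3)*5) + 10007) = -36148*(91*(-5*5) + 10007) = -36148*(91*(-25) + 10007) = -36148*(-2275 + 10007) = -36148*7732 = -279496336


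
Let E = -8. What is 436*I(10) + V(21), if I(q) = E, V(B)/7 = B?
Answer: -3341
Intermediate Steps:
V(B) = 7*B
I(q) = -8
436*I(10) + V(21) = 436*(-8) + 7*21 = -3488 + 147 = -3341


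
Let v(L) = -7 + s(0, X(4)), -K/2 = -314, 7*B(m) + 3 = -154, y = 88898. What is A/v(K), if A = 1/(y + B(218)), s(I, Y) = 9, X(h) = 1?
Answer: 7/1244258 ≈ 5.6258e-6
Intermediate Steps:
B(m) = -157/7 (B(m) = -3/7 + (⅐)*(-154) = -3/7 - 22 = -157/7)
A = 7/622129 (A = 1/(88898 - 157/7) = 1/(622129/7) = 7/622129 ≈ 1.1252e-5)
K = 628 (K = -2*(-314) = 628)
v(L) = 2 (v(L) = -7 + 9 = 2)
A/v(K) = (7/622129)/2 = (7/622129)*(½) = 7/1244258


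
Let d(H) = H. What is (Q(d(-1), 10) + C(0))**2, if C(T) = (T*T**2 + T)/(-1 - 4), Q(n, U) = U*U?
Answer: 10000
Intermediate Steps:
Q(n, U) = U**2
C(T) = -T/5 - T**3/5 (C(T) = (T**3 + T)/(-5) = (T + T**3)*(-1/5) = -T/5 - T**3/5)
(Q(d(-1), 10) + C(0))**2 = (10**2 - 1/5*0*(1 + 0**2))**2 = (100 - 1/5*0*(1 + 0))**2 = (100 - 1/5*0*1)**2 = (100 + 0)**2 = 100**2 = 10000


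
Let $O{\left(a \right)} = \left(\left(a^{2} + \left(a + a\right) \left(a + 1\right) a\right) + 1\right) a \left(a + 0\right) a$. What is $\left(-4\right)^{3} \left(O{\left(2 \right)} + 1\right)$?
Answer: $-14912$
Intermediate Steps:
$O{\left(a \right)} = a^{3} \left(1 + a^{2} + 2 a^{2} \left(1 + a\right)\right)$ ($O{\left(a \right)} = \left(\left(a^{2} + 2 a \left(1 + a\right) a\right) + 1\right) a a a = \left(\left(a^{2} + 2 a \left(1 + a\right) a\right) + 1\right) a^{2} a = \left(\left(a^{2} + 2 a^{2} \left(1 + a\right)\right) + 1\right) a^{2} a = \left(1 + a^{2} + 2 a^{2} \left(1 + a\right)\right) a^{2} a = a^{2} \left(1 + a^{2} + 2 a^{2} \left(1 + a\right)\right) a = a^{3} \left(1 + a^{2} + 2 a^{2} \left(1 + a\right)\right)$)
$\left(-4\right)^{3} \left(O{\left(2 \right)} + 1\right) = \left(-4\right)^{3} \left(\left(2^{3} + 2 \cdot 2^{6} + 3 \cdot 2^{5}\right) + 1\right) = - 64 \left(\left(8 + 2 \cdot 64 + 3 \cdot 32\right) + 1\right) = - 64 \left(\left(8 + 128 + 96\right) + 1\right) = - 64 \left(232 + 1\right) = \left(-64\right) 233 = -14912$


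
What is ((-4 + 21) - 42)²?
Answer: 625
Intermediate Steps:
((-4 + 21) - 42)² = (17 - 42)² = (-25)² = 625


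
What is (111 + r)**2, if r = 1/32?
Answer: 12623809/1024 ≈ 12328.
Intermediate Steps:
r = 1/32 ≈ 0.031250
(111 + r)**2 = (111 + 1/32)**2 = (3553/32)**2 = 12623809/1024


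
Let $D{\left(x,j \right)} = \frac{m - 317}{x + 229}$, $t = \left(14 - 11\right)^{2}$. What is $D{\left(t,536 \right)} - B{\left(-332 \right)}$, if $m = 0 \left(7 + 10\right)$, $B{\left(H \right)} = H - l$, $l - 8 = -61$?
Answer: $\frac{66085}{238} \approx 277.67$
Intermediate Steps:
$l = -53$ ($l = 8 - 61 = -53$)
$B{\left(H \right)} = 53 + H$ ($B{\left(H \right)} = H - -53 = H + 53 = 53 + H$)
$m = 0$ ($m = 0 \cdot 17 = 0$)
$t = 9$ ($t = 3^{2} = 9$)
$D{\left(x,j \right)} = - \frac{317}{229 + x}$ ($D{\left(x,j \right)} = \frac{0 - 317}{x + 229} = - \frac{317}{229 + x}$)
$D{\left(t,536 \right)} - B{\left(-332 \right)} = - \frac{317}{229 + 9} - \left(53 - 332\right) = - \frac{317}{238} - -279 = \left(-317\right) \frac{1}{238} + 279 = - \frac{317}{238} + 279 = \frac{66085}{238}$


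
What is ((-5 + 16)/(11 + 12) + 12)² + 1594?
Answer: 925595/529 ≈ 1749.7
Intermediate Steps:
((-5 + 16)/(11 + 12) + 12)² + 1594 = (11/23 + 12)² + 1594 = (287/23)² + 1594 = 82369/529 + 1594 = 925595/529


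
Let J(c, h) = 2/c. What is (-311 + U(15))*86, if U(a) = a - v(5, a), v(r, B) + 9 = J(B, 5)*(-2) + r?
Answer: -376336/15 ≈ -25089.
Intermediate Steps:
v(r, B) = -9 + r - 4/B (v(r, B) = -9 + ((2/B)*(-2) + r) = -9 + (-4/B + r) = -9 + (r - 4/B) = -9 + r - 4/B)
U(a) = 4 + a + 4/a (U(a) = a - (-9 + 5 - 4/a) = a - (-4 - 4/a) = a + (4 + 4/a) = 4 + a + 4/a)
(-311 + U(15))*86 = (-311 + (4 + 15 + 4/15))*86 = (-311 + 289/15)*86 = -4376/15*86 = -376336/15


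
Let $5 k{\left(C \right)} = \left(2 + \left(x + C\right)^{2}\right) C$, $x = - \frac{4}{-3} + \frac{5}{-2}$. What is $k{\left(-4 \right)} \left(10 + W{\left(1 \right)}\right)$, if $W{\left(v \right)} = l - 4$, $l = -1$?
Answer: $- \frac{1033}{9} \approx -114.78$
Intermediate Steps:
$x = - \frac{7}{6}$ ($x = \left(-4\right) \left(- \frac{1}{3}\right) + 5 \left(- \frac{1}{2}\right) = \frac{4}{3} - \frac{5}{2} = - \frac{7}{6} \approx -1.1667$)
$W{\left(v \right)} = -5$ ($W{\left(v \right)} = -1 - 4 = -5$)
$k{\left(C \right)} = \frac{C \left(2 + \left(- \frac{7}{6} + C\right)^{2}\right)}{5}$ ($k{\left(C \right)} = \frac{\left(2 + \left(- \frac{7}{6} + C\right)^{2}\right) C}{5} = \frac{C \left(2 + \left(- \frac{7}{6} + C\right)^{2}\right)}{5}$)
$k{\left(-4 \right)} \left(10 + W{\left(1 \right)}\right) = \frac{1}{180} \left(-4\right) \left(72 + \left(-7 + 6 \left(-4\right)\right)^{2}\right) \left(10 - 5\right) = \frac{1}{180} \left(-4\right) \left(72 + \left(-7 - 24\right)^{2}\right) 5 = \frac{1}{180} \left(-4\right) \left(72 + \left(-31\right)^{2}\right) 5 = \frac{1}{180} \left(-4\right) \left(72 + 961\right) 5 = \frac{1}{180} \left(-4\right) 1033 \cdot 5 = \left(- \frac{1033}{45}\right) 5 = - \frac{1033}{9}$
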